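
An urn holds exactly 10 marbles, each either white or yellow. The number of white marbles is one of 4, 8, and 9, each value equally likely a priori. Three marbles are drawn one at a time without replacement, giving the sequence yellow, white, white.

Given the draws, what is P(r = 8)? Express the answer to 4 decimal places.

0.4375

The likelihood of the observed sequence under each hypothesis: P(data | r = 4) = (6/10)(4/9)(3/8) = 1/10; P(data | r = 8) = (2/10)(8/9)(7/8) = 7/45; P(data | r = 9) = (1/10)(9/9)(8/8) = 1/10.
Weighting by the prior gives 1/3 · 1/10 = 1/30, 1/3 · 7/45 = 7/135, 1/3 · 1/10 = 1/30; these sum to 16/135.
So P(r = 8 | data) = (7/135) / (16/135) = 7/16.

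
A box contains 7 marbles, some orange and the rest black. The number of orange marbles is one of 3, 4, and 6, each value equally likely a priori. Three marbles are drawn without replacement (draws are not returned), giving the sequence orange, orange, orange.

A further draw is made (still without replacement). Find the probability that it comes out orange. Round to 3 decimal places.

0.640

Compute the likelihood of the observed sequence for each case: P(data | r = 3) = (3/7)(2/6)(1/5) = 1/35; P(data | r = 4) = (4/7)(3/6)(2/5) = 4/35; P(data | r = 6) = (6/7)(5/6)(4/5) = 4/7.
Multiplying each by its prior: 1/3 · 1/35 = 1/105, 1/3 · 4/35 = 4/105, 1/3 · 4/7 = 4/21; these sum to 5/21.
Dividing through by the total gives posterior P(r = 3 | data) = 1/25, P(r = 4 | data) = 4/25, P(r = 6 | data) = 4/5.
Averaging over the posterior, P(orange next | data) = (0)(1/25) + (1/4)(4/25) + (3/4)(4/5) = 16/25.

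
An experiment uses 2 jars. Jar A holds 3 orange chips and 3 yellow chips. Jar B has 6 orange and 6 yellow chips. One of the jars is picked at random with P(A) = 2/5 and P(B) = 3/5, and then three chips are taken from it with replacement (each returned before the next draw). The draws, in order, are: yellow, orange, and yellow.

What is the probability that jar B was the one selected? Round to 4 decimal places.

0.6000

The likelihood of the observed sequence under each hypothesis: P(data | jar A) = (3/6)(3/6)(3/6) = 1/8; P(data | jar B) = (6/12)(6/12)(6/12) = 1/8.
The prior-weighted likelihoods are 2/5 · 1/8 = 1/20, 3/5 · 1/8 = 3/40; summing to 1/8.
Therefore the posterior P(jar B | data) = (3/40) / (1/8) = 3/5.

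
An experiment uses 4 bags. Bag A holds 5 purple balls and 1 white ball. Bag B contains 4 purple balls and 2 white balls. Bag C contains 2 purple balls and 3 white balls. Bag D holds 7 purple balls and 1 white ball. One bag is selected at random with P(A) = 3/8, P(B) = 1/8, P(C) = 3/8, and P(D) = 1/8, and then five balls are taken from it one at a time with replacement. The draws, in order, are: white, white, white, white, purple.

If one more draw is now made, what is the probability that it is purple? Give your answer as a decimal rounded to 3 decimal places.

0.419

The likelihood of the observed sequence under each hypothesis: P(data | bag A) = (1/6)(1/6)(1/6)(1/6)(5/6) = 0.000643; P(data | bag B) = (2/6)(2/6)(2/6)(2/6)(4/6) = 0.0082305; P(data | bag C) = (3/5)(3/5)(3/5)(3/5)(2/5) = 0.05184; P(data | bag D) = (1/8)(1/8)(1/8)(1/8)(7/8) = 0.00021362.
Multiplying each by its prior: 3/8 · 0.000643 = 0.00024113, 1/8 · 0.0082305 = 0.0010288, 3/8 · 0.05184 = 0.01944, 1/8 · 0.00021362 = 2.6703e-05; summing to 0.020737.
Dividing through by the total gives posterior P(bag A | data) = 0.011628, P(bag B | data) = 0.049613, P(bag C | data) = 0.93747, P(bag D | data) = 0.0012877.
So P(purple next | data) = Σ P(purple next | H) P(H | data) = (5/6)(0.011628) + (2/3)(0.049613) + (2/5)(0.93747) + (7/8)(0.0012877) = 0.41888.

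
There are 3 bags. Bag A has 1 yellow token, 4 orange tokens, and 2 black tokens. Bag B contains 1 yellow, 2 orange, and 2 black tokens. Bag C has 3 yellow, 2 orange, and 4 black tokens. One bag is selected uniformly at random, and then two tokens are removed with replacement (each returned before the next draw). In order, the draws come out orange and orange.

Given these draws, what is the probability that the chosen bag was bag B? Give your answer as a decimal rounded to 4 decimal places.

Under each hypothesis, the probability of the observed sequence is: P(data | bag A) = (4/7)(4/7) = 0.32653; P(data | bag B) = (2/5)(2/5) = 0.16; P(data | bag C) = (2/9)(2/9) = 0.049383.
The prior-weighted likelihoods are 1/3 · 0.32653 = 0.10884, 1/3 · 0.16 = 0.053333, 1/3 · 0.049383 = 0.016461; summing to 0.17864.
Hence P(bag B | data) = (0.053333) / (0.17864) = 0.29856.

0.2986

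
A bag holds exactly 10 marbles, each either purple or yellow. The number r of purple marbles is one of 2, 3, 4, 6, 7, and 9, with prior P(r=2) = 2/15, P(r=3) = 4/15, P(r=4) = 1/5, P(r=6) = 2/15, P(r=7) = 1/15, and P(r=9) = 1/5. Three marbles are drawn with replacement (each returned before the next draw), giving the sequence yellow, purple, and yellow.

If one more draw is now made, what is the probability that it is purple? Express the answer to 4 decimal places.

Compute the likelihood of the observed sequence for each case: P(data | r = 2) = (8/10)(2/10)(8/10) = 0.128; P(data | r = 3) = (7/10)(3/10)(7/10) = 0.147; P(data | r = 4) = (6/10)(4/10)(6/10) = 0.144; P(data | r = 6) = (4/10)(6/10)(4/10) = 0.096; P(data | r = 7) = (3/10)(7/10)(3/10) = 0.063; P(data | r = 9) = (1/10)(9/10)(1/10) = 0.009.
Multiplying each by its prior: 2/15 · 0.128 = 0.017067, 4/15 · 0.147 = 0.0392, 1/5 · 0.144 = 0.0288, 2/15 · 0.096 = 0.0128, 1/15 · 0.063 = 0.0042, 1/5 · 0.009 = 0.0018; these sum to 0.10387.
The posterior is then P(r = 2 | data) = 0.16431, P(r = 3 | data) = 0.37741, P(r = 4 | data) = 0.27728, P(r = 6 | data) = 0.12323, P(r = 7 | data) = 0.040436, P(r = 9 | data) = 0.01733.
The predictive probability is P(purple next | data) = (1/5)(0.16431) + (3/10)(0.37741) + (2/5)(0.27728) + (3/5)(0.12323) + (7/10)(0.040436) + (9/10)(0.01733) = 0.37484.

0.3748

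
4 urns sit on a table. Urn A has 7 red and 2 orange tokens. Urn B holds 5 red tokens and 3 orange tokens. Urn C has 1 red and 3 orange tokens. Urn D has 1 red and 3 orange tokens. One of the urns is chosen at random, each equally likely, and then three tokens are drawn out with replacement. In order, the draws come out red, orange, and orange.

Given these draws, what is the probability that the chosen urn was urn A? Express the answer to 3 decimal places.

0.094

The likelihood of the observed sequence under each hypothesis: P(data | urn A) = (7/9)(2/9)(2/9) = 0.038409; P(data | urn B) = (5/8)(3/8)(3/8) = 0.087891; P(data | urn C) = (1/4)(3/4)(3/4) = 0.14062; P(data | urn D) = (1/4)(3/4)(3/4) = 0.14062.
Weighting by the prior gives 1/4 · 0.038409 = 0.0096022, 1/4 · 0.087891 = 0.021973, 1/4 · 0.14062 = 0.035156, 1/4 · 0.14062 = 0.035156; summing to 0.10189.
So P(urn A | data) = (0.0096022) / (0.10189) = 0.094243.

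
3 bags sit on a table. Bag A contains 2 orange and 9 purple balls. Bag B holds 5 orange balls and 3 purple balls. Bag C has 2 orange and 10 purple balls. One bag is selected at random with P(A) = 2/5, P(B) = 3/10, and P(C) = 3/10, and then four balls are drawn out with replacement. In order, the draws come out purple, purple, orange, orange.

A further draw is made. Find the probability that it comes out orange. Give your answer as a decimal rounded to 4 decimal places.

The likelihood of the observed sequence under each hypothesis: P(data | bag A) = (9/11)(9/11)(2/11)(2/11) = 0.02213; P(data | bag B) = (3/8)(3/8)(5/8)(5/8) = 0.054932; P(data | bag C) = (10/12)(10/12)(2/12)(2/12) = 0.01929.
Weighting by the prior gives 2/5 · 0.02213 = 0.0088519, 3/10 · 0.054932 = 0.016479, 3/10 · 0.01929 = 0.005787; these sum to 0.031118.
Normalising, the posterior is P(bag A | data) = 0.28446, P(bag B | data) = 0.52957, P(bag C | data) = 0.18597.
So P(orange next | data) = Σ P(orange next | H) P(H | data) = (2/11)(0.28446) + (5/8)(0.52957) + (1/6)(0.18597) = 0.4137.

0.4137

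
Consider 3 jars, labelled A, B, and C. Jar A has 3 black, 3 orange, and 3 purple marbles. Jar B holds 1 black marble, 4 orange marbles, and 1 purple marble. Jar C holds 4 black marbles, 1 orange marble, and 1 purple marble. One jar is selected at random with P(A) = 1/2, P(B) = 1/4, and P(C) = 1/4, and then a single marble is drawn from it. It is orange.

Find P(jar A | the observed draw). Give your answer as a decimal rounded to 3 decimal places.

Compute the likelihood of this draw for each case: P(data | jar A) = (3/9) = 1/3; P(data | jar B) = (4/6) = 2/3; P(data | jar C) = (1/6) = 1/6.
The prior-weighted likelihoods are 1/2 · 1/3 = 1/6, 1/4 · 2/3 = 1/6, 1/4 · 1/6 = 1/24; these sum to 3/8.
Hence P(jar A | data) = (1/6) / (3/8) = 4/9.

0.444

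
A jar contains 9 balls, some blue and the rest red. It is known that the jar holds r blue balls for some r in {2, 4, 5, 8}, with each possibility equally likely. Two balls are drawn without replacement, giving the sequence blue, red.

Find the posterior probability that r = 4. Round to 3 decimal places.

The likelihood of the observed sequence under each hypothesis: P(data | r = 2) = (2/9)(7/8) = 7/36; P(data | r = 4) = (4/9)(5/8) = 5/18; P(data | r = 5) = (5/9)(4/8) = 5/18; P(data | r = 8) = (8/9)(1/8) = 1/9.
Weighting by the prior gives 1/4 · 7/36 = 7/144, 1/4 · 5/18 = 5/72, 1/4 · 5/18 = 5/72, 1/4 · 1/9 = 1/36; summing to 31/144.
So P(r = 4 | data) = (5/72) / (31/144) = 10/31.

0.323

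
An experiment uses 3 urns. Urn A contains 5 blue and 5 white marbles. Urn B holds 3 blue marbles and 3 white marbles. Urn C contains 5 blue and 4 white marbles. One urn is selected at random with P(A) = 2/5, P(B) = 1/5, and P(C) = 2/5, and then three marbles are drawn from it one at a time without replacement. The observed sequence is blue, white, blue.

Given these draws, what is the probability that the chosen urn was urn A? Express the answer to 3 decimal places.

0.373

Compute the likelihood of the observed sequence for each case: P(data | urn A) = (5/10)(5/9)(4/8) = 0.13889; P(data | urn B) = (3/6)(3/5)(2/4) = 0.15; P(data | urn C) = (5/9)(4/8)(4/7) = 0.15873.
The prior-weighted likelihoods are 2/5 · 0.13889 = 0.055556, 1/5 · 0.15 = 0.03, 2/5 · 0.15873 = 0.063492; with total 0.14905.
Therefore the posterior P(urn A | data) = (0.055556) / (0.14905) = 0.37274.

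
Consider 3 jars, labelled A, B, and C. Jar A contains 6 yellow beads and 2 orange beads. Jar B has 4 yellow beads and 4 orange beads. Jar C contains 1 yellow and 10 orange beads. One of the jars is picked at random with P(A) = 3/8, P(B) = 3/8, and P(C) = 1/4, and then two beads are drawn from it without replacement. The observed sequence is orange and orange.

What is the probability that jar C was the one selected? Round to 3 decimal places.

For each hypothesis, P(data | H) works out to: P(data | jar A) = (2/8)(1/7) = 1/28; P(data | jar B) = (4/8)(3/7) = 3/14; P(data | jar C) = (10/11)(9/10) = 9/11.
Weighting by the prior gives 3/8 · 1/28 = 3/224, 3/8 · 3/14 = 9/112, 1/4 · 9/11 = 9/44; these sum to 105/352.
Hence P(jar C | data) = (9/44) / (105/352) = 24/35.

0.686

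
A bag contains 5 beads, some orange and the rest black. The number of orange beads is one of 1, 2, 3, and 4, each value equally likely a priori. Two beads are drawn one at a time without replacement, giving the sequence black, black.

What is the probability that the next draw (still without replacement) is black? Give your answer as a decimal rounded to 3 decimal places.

0.500

For each hypothesis, P(data | H) works out to: P(data | r = 1) = (4/5)(3/4) = 3/5; P(data | r = 2) = (3/5)(2/4) = 3/10; P(data | r = 3) = (2/5)(1/4) = 1/10; P(data | r = 4) = (1/5)(0/4) = 0.
The prior-weighted likelihoods are 1/4 · 3/5 = 3/20, 1/4 · 3/10 = 3/40, 1/4 · 1/10 = 1/40, 1/4 · 0 = 0; these sum to 1/4.
Normalising, the posterior is P(r = 1 | data) = 3/5, P(r = 2 | data) = 3/10, P(r = 3 | data) = 1/10, P(r = 4 | data) = 0.
So P(black next | data) = Σ P(black next | H) P(H | data) = (2/3)(3/5) + (1/3)(3/10) + (0)(1/10) = 1/2.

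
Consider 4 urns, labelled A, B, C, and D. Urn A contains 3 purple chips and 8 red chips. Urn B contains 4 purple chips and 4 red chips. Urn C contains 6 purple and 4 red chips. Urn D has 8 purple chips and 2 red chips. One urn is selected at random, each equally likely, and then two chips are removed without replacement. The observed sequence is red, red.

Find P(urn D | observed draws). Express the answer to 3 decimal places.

0.025

Under each hypothesis, the probability of the observed sequence is: P(data | urn A) = (8/11)(7/10) = 0.50909; P(data | urn B) = (4/8)(3/7) = 0.21429; P(data | urn C) = (4/10)(3/9) = 0.13333; P(data | urn D) = (2/10)(1/9) = 0.022222.
Multiplying each by its prior: 1/4 · 0.50909 = 0.12727, 1/4 · 0.21429 = 0.053571, 1/4 · 0.13333 = 0.033333, 1/4 · 0.022222 = 0.0055556; summing to 0.21973.
By Bayes' rule, P(urn D | data) = (0.0055556) / (0.21973) = 0.025283.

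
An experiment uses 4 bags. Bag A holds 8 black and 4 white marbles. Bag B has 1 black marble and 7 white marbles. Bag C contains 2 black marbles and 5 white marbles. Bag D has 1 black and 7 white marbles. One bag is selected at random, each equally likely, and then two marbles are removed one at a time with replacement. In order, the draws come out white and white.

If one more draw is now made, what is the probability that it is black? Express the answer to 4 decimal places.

Compute the likelihood of the observed sequence for each case: P(data | bag A) = (4/12)(4/12) = 0.11111; P(data | bag B) = (7/8)(7/8) = 0.76562; P(data | bag C) = (5/7)(5/7) = 0.5102; P(data | bag D) = (7/8)(7/8) = 0.76562.
Weighting by the prior gives 1/4 · 0.11111 = 0.027778, 1/4 · 0.76562 = 0.19141, 1/4 · 0.5102 = 0.12755, 1/4 · 0.76562 = 0.19141; these sum to 0.53814.
The posterior is then P(bag A | data) = 0.051618, P(bag B | data) = 0.35568, P(bag C | data) = 0.23702, P(bag D | data) = 0.35568.
Averaging over the posterior, P(black next | data) = (2/3)(0.051618) + (1/8)(0.35568) + (2/7)(0.23702) + (1/8)(0.35568) = 0.19105.

0.1911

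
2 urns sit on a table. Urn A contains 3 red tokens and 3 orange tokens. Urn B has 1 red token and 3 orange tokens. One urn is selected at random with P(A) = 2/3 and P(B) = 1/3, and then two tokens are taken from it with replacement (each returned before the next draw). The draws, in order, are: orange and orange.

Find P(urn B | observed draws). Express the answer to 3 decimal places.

Under each hypothesis, the probability of the observed sequence is: P(data | urn A) = (3/6)(3/6) = 1/4; P(data | urn B) = (3/4)(3/4) = 9/16.
The prior-weighted likelihoods are 2/3 · 1/4 = 1/6, 1/3 · 9/16 = 3/16; summing to 17/48.
So P(urn B | data) = (3/16) / (17/48) = 9/17.

0.529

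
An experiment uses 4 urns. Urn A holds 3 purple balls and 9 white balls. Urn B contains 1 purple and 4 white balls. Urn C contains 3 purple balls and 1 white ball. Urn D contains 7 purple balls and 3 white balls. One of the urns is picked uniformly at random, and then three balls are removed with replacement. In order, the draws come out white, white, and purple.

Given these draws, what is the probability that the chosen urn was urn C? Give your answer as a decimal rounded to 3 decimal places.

0.124

Compute the likelihood of the observed sequence for each case: P(data | urn A) = (9/12)(9/12)(3/12) = 0.14062; P(data | urn B) = (4/5)(4/5)(1/5) = 0.128; P(data | urn C) = (1/4)(1/4)(3/4) = 0.046875; P(data | urn D) = (3/10)(3/10)(7/10) = 0.063.
Weighting by the prior gives 1/4 · 0.14062 = 0.035156, 1/4 · 0.128 = 0.032, 1/4 · 0.046875 = 0.011719, 1/4 · 0.063 = 0.01575; with total 0.094625.
Therefore the posterior P(urn C | data) = (0.011719) / (0.094625) = 0.12384.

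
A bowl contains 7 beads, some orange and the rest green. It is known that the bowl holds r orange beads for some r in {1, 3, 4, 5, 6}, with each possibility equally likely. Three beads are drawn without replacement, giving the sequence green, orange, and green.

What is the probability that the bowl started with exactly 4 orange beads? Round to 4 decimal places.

0.2400

Under each hypothesis, the probability of the observed sequence is: P(data | r = 1) = (6/7)(1/6)(5/5) = 1/7; P(data | r = 3) = (4/7)(3/6)(3/5) = 6/35; P(data | r = 4) = (3/7)(4/6)(2/5) = 4/35; P(data | r = 5) = (2/7)(5/6)(1/5) = 1/21; P(data | r = 6) = (1/7)(6/6)(0/5) = 0.
Weighting by the prior gives 1/5 · 1/7 = 1/35, 1/5 · 6/35 = 6/175, 1/5 · 4/35 = 4/175, 1/5 · 1/21 = 1/105, 1/5 · 0 = 0; these sum to 2/21.
By Bayes' rule, P(r = 4 | data) = (4/175) / (2/21) = 6/25.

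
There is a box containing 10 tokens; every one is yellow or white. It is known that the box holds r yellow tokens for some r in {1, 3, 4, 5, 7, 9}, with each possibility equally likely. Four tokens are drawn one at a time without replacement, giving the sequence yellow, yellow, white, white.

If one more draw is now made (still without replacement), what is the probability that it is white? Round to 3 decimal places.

For each hypothesis, P(data | H) works out to: P(data | r = 1) = (1/10)(0/9) = 0; P(data | r = 3) = (3/10)(2/9)(7/8)(6/7) = 0.05; P(data | r = 4) = (4/10)(3/9)(6/8)(5/7) = 0.071429; P(data | r = 5) = (5/10)(4/9)(5/8)(4/7) = 0.079365; P(data | r = 7) = (7/10)(6/9)(3/8)(2/7) = 0.05; P(data | r = 9) = (9/10)(8/9)(1/8)(0/7) = 0.
The prior-weighted likelihoods are 1/6 · 0 = 0, 1/6 · 0.05 = 0.0083333, 1/6 · 0.071429 = 0.011905, 1/6 · 0.079365 = 0.013228, 1/6 · 0.05 = 0.0083333, 1/6 · 0 = 0; these sum to 0.041799.
Dividing through by the total gives posterior P(r = 1 | data) = 0, P(r = 3 | data) = 0.19937, P(r = 4 | data) = 0.28481, P(r = 5 | data) = 0.31646, P(r = 7 | data) = 0.19937, P(r = 9 | data) = 0.
Averaging over the posterior, P(white next | data) = (5/6)(0.19937) + (2/3)(0.28481) + (1/2)(0.31646) + (1/6)(0.19937) = 0.54747.

0.547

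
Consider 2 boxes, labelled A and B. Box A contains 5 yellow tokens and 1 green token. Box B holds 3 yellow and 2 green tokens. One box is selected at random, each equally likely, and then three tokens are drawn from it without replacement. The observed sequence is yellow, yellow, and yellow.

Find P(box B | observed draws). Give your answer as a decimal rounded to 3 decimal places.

The likelihood of the observed sequence under each hypothesis: P(data | box A) = (5/6)(4/5)(3/4) = 1/2; P(data | box B) = (3/5)(2/4)(1/3) = 1/10.
The prior-weighted likelihoods are 1/2 · 1/2 = 1/4, 1/2 · 1/10 = 1/20; summing to 3/10.
By Bayes' rule, P(box B | data) = (1/20) / (3/10) = 1/6.

0.167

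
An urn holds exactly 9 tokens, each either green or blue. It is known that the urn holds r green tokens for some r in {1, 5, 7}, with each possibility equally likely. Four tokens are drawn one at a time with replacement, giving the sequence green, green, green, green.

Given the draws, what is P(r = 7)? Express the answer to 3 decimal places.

0.793

Compute the likelihood of the observed sequence for each case: P(data | r = 1) = (1/9)(1/9)(1/9)(1/9) = 0.00015242; P(data | r = 5) = (5/9)(5/9)(5/9)(5/9) = 0.09526; P(data | r = 7) = (7/9)(7/9)(7/9)(7/9) = 0.36595.
Weighting by the prior gives 1/3 · 0.00015242 = 5.0805e-05, 1/3 · 0.09526 = 0.031753, 1/3 · 0.36595 = 0.12198; these sum to 0.15379.
So P(r = 7 | data) = (0.12198) / (0.15379) = 0.79319.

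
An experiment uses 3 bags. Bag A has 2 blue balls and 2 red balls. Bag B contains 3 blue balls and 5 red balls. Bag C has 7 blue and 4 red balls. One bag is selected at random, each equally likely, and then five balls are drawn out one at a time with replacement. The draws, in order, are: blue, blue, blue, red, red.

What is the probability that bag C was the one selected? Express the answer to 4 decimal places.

For each hypothesis, P(data | H) works out to: P(data | bag A) = (2/4)(2/4)(2/4)(2/4)(2/4) = 0.03125; P(data | bag B) = (3/8)(3/8)(3/8)(5/8)(5/8) = 0.020599; P(data | bag C) = (7/11)(7/11)(7/11)(4/11)(4/11) = 0.034076.
Multiplying each by its prior: 1/3 · 0.03125 = 0.010417, 1/3 · 0.020599 = 0.0068665, 1/3 · 0.034076 = 0.011359; with total 0.028642.
By Bayes' rule, P(bag C | data) = (0.011359) / (0.028642) = 0.39658.

0.3966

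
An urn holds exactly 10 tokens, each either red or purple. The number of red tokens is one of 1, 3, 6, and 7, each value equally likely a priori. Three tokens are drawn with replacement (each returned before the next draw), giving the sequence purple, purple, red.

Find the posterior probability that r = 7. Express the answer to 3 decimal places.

Under each hypothesis, the probability of the observed sequence is: P(data | r = 1) = (9/10)(9/10)(1/10) = 0.081; P(data | r = 3) = (7/10)(7/10)(3/10) = 0.147; P(data | r = 6) = (4/10)(4/10)(6/10) = 0.096; P(data | r = 7) = (3/10)(3/10)(7/10) = 0.063.
The prior-weighted likelihoods are 1/4 · 0.081 = 0.02025, 1/4 · 0.147 = 0.03675, 1/4 · 0.096 = 0.024, 1/4 · 0.063 = 0.01575; with total 0.09675.
By Bayes' rule, P(r = 7 | data) = (0.01575) / (0.09675) = 0.16279.

0.163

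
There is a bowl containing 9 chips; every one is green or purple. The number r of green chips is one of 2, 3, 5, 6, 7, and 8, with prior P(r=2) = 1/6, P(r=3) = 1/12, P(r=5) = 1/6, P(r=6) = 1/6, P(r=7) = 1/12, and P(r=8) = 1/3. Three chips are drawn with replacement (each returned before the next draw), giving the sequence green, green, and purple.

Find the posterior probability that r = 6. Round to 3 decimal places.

0.245

Under each hypothesis, the probability of the observed sequence is: P(data | r = 2) = (2/9)(2/9)(7/9) = 0.038409; P(data | r = 3) = (3/9)(3/9)(6/9) = 0.074074; P(data | r = 5) = (5/9)(5/9)(4/9) = 0.13717; P(data | r = 6) = (6/9)(6/9)(3/9) = 0.14815; P(data | r = 7) = (7/9)(7/9)(2/9) = 0.13443; P(data | r = 8) = (8/9)(8/9)(1/9) = 0.087791.
Multiplying each by its prior: 1/6 · 0.038409 = 0.0064015, 1/12 · 0.074074 = 0.0061728, 1/6 · 0.13717 = 0.022862, 1/6 · 0.14815 = 0.024691, 1/12 · 0.13443 = 0.011203, 1/3 · 0.087791 = 0.029264; with total 0.10059.
By Bayes' rule, P(r = 6 | data) = (0.024691) / (0.10059) = 0.24545.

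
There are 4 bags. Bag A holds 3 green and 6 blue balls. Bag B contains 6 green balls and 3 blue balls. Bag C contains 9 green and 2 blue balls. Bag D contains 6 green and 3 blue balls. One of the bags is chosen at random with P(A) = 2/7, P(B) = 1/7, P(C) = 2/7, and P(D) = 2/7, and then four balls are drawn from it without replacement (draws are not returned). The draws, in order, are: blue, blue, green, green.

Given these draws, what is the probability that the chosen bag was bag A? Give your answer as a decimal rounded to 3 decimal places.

0.356

Under each hypothesis, the probability of the observed sequence is: P(data | bag A) = (6/9)(5/8)(3/7)(2/6) = 0.059524; P(data | bag B) = (3/9)(2/8)(6/7)(5/6) = 0.059524; P(data | bag C) = (2/11)(1/10)(9/9)(8/8) = 0.018182; P(data | bag D) = (3/9)(2/8)(6/7)(5/6) = 0.059524.
The prior-weighted likelihoods are 2/7 · 0.059524 = 0.017007, 1/7 · 0.059524 = 0.0085034, 2/7 · 0.018182 = 0.0051948, 2/7 · 0.059524 = 0.017007; with total 0.047712.
By Bayes' rule, P(bag A | data) = (0.017007) / (0.047712) = 0.35645.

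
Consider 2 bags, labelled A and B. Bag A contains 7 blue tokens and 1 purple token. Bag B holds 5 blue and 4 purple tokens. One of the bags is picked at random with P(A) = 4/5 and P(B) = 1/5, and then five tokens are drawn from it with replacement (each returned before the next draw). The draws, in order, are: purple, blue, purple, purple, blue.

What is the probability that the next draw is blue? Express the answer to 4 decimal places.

0.6133

Under each hypothesis, the probability of the observed sequence is: P(data | bag A) = (1/8)(7/8)(1/8)(1/8)(7/8) = 0.0014954; P(data | bag B) = (4/9)(5/9)(4/9)(4/9)(5/9) = 0.027096.
The prior-weighted likelihoods are 4/5 · 0.0014954 = 0.0011963, 1/5 · 0.027096 = 0.0054192; these sum to 0.0066155.
Dividing through by the total gives posterior P(bag A | data) = 0.18083, P(bag B | data) = 0.81917.
So P(blue next | data) = Σ P(blue next | H) P(H | data) = (7/8)(0.18083) + (5/9)(0.81917) = 0.61332.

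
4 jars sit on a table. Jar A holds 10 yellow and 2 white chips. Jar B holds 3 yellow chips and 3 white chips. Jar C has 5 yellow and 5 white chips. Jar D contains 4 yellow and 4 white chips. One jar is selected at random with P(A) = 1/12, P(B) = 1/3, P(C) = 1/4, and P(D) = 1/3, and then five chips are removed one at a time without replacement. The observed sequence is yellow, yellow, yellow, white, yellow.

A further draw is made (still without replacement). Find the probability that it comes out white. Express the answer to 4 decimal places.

The likelihood of the observed sequence under each hypothesis: P(data | jar A) = (10/12)(9/11)(8/10)(2/9)(7/8) = 0.10606; P(data | jar B) = (3/6)(2/5)(1/4)(3/3)(0/2) = 0; P(data | jar C) = (5/10)(4/9)(3/8)(5/7)(2/6) = 0.019841; P(data | jar D) = (4/8)(3/7)(2/6)(4/5)(1/4) = 0.014286.
The prior-weighted likelihoods are 1/12 · 0.10606 = 0.0088384, 1/3 · 0 = 0, 1/4 · 0.019841 = 0.0049603, 1/3 · 0.014286 = 0.0047619; summing to 0.018561.
Dividing through by the total gives posterior P(jar A | data) = 0.47619, P(jar B | data) = 0, P(jar C | data) = 0.26725, P(jar D | data) = 0.25656.
The predictive probability is P(white next | data) = (1/7)(0.47619) + (4/5)(0.26725) + (1)(0.25656) = 0.53839.

0.5384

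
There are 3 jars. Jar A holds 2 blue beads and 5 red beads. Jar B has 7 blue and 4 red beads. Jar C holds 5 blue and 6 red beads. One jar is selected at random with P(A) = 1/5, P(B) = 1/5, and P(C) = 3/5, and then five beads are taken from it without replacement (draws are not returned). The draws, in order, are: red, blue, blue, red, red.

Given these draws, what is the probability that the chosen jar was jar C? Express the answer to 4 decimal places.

The likelihood of the observed sequence under each hypothesis: P(data | jar A) = (5/7)(2/6)(1/5)(4/4)(3/3) = 0.047619; P(data | jar B) = (4/11)(7/10)(6/9)(3/8)(2/7) = 0.018182; P(data | jar C) = (6/11)(5/10)(4/9)(5/8)(4/7) = 0.04329.
Weighting by the prior gives 1/5 · 0.047619 = 0.0095238, 1/5 · 0.018182 = 0.0036364, 3/5 · 0.04329 = 0.025974; these sum to 0.039134.
So P(jar C | data) = (0.025974) / (0.039134) = 0.66372.

0.6637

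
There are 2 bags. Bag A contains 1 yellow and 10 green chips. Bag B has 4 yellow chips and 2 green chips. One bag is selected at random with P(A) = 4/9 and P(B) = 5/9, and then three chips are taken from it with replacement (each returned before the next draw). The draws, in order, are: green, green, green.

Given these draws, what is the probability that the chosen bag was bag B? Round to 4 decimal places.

0.0580

Compute the likelihood of the observed sequence for each case: P(data | bag A) = (10/11)(10/11)(10/11) = 0.75131; P(data | bag B) = (2/6)(2/6)(2/6) = 0.037037.
The prior-weighted likelihoods are 4/9 · 0.75131 = 0.33392, 5/9 · 0.037037 = 0.020576; these sum to 0.35449.
Hence P(bag B | data) = (0.020576) / (0.35449) = 0.058044.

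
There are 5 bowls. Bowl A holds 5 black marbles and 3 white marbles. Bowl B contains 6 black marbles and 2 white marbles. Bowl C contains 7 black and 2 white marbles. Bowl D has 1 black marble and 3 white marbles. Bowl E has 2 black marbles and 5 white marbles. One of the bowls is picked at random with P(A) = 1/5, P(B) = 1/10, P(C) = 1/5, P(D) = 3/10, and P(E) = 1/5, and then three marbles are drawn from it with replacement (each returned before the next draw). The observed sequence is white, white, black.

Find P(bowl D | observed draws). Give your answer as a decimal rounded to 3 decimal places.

Under each hypothesis, the probability of the observed sequence is: P(data | bowl A) = (3/8)(3/8)(5/8) = 0.087891; P(data | bowl B) = (2/8)(2/8)(6/8) = 0.046875; P(data | bowl C) = (2/9)(2/9)(7/9) = 0.038409; P(data | bowl D) = (3/4)(3/4)(1/4) = 0.14062; P(data | bowl E) = (5/7)(5/7)(2/7) = 0.14577.
The prior-weighted likelihoods are 1/5 · 0.087891 = 0.017578, 1/10 · 0.046875 = 0.0046875, 1/5 · 0.038409 = 0.0076818, 3/10 · 0.14062 = 0.042188, 1/5 · 0.14577 = 0.029155; with total 0.10129.
Therefore the posterior P(bowl D | data) = (0.042188) / (0.10129) = 0.4165.

0.417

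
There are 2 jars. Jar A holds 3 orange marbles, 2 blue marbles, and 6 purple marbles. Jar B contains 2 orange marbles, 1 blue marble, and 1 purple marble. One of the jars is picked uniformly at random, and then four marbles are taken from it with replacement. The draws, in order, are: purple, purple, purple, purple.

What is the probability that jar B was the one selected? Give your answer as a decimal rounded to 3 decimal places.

For each hypothesis, P(data | H) works out to: P(data | jar A) = (6/11)(6/11)(6/11)(6/11) = 0.088519; P(data | jar B) = (1/4)(1/4)(1/4)(1/4) = 0.0039062.
Weighting by the prior gives 1/2 · 0.088519 = 0.044259, 1/2 · 0.0039062 = 0.0019531; with total 0.046212.
By Bayes' rule, P(jar B | data) = (0.0019531) / (0.046212) = 0.042264.

0.042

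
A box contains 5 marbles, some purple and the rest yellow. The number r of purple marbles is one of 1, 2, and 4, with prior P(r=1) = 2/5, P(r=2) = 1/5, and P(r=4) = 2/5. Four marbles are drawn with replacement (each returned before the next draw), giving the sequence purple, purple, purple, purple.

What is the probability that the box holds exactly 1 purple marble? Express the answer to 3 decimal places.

0.004

Compute the likelihood of the observed sequence for each case: P(data | r = 1) = (1/5)(1/5)(1/5)(1/5) = 0.0016; P(data | r = 2) = (2/5)(2/5)(2/5)(2/5) = 0.0256; P(data | r = 4) = (4/5)(4/5)(4/5)(4/5) = 0.4096.
Multiplying each by its prior: 2/5 · 0.0016 = 0.00064, 1/5 · 0.0256 = 0.00512, 2/5 · 0.4096 = 0.16384; summing to 0.1696.
Hence P(r = 1 | data) = (0.00064) / (0.1696) = 0.0037736.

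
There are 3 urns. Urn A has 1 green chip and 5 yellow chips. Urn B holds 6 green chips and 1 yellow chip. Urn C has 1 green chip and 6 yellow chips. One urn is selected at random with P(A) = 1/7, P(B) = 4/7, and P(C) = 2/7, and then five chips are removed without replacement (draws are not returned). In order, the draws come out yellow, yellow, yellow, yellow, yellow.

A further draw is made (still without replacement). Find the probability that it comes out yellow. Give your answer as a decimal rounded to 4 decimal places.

0.3871

The likelihood of the observed sequence under each hypothesis: P(data | urn A) = (5/6)(4/5)(3/4)(2/3)(1/2) = 1/6; P(data | urn B) = (1/7)(0/6) = 0; P(data | urn C) = (6/7)(5/6)(4/5)(3/4)(2/3) = 2/7.
The prior-weighted likelihoods are 1/7 · 1/6 = 1/42, 4/7 · 0 = 0, 2/7 · 2/7 = 4/49; these sum to 31/294.
The posterior is then P(urn A | data) = 7/31, P(urn B | data) = 0, P(urn C | data) = 24/31.
So P(yellow next | data) = Σ P(yellow next | H) P(H | data) = (0)(7/31) + (1/2)(24/31) = 12/31.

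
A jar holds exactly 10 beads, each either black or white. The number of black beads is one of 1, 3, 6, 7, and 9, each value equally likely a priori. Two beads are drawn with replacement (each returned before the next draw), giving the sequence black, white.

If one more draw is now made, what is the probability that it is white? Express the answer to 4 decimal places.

0.4714

Under each hypothesis, the probability of the observed sequence is: P(data | r = 1) = (1/10)(9/10) = 9/100; P(data | r = 3) = (3/10)(7/10) = 21/100; P(data | r = 6) = (6/10)(4/10) = 6/25; P(data | r = 7) = (7/10)(3/10) = 21/100; P(data | r = 9) = (9/10)(1/10) = 9/100.
Multiplying each by its prior: 1/5 · 9/100 = 9/500, 1/5 · 21/100 = 21/500, 1/5 · 6/25 = 6/125, 1/5 · 21/100 = 21/500, 1/5 · 9/100 = 9/500; these sum to 21/125.
Dividing through by the total gives posterior P(r = 1 | data) = 3/28, P(r = 3 | data) = 1/4, P(r = 6 | data) = 2/7, P(r = 7 | data) = 1/4, P(r = 9 | data) = 3/28.
Averaging over the posterior, P(white next | data) = (9/10)(3/28) + (7/10)(1/4) + (2/5)(2/7) + (3/10)(1/4) + (1/10)(3/28) = 33/70.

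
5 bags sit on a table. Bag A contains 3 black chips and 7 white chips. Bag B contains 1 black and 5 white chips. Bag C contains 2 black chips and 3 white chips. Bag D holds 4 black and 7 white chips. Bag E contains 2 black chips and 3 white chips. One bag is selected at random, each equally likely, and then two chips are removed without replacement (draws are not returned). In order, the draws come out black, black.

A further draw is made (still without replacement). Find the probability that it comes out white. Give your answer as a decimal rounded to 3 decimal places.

0.913

For each hypothesis, P(data | H) works out to: P(data | bag A) = (3/10)(2/9) = 1/15; P(data | bag B) = (1/6)(0/5) = 0; P(data | bag C) = (2/5)(1/4) = 1/10; P(data | bag D) = (4/11)(3/10) = 6/55; P(data | bag E) = (2/5)(1/4) = 1/10.
Weighting by the prior gives 1/5 · 1/15 = 1/75, 1/5 · 0 = 0, 1/5 · 1/10 = 1/50, 1/5 · 6/55 = 6/275, 1/5 · 1/10 = 1/50; summing to 62/825.
The posterior is then P(bag A | data) = 11/62, P(bag B | data) = 0, P(bag C | data) = 33/124, P(bag D | data) = 9/31, P(bag E | data) = 33/124.
So P(white next | data) = Σ P(white next | H) P(H | data) = (7/8)(11/62) + (1)(33/124) + (7/9)(9/31) + (1)(33/124) = 453/496.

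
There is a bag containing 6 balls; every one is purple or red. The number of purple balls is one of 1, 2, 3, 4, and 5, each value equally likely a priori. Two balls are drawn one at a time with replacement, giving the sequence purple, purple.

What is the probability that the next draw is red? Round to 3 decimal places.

0.318

Compute the likelihood of the observed sequence for each case: P(data | r = 1) = (1/6)(1/6) = 1/36; P(data | r = 2) = (2/6)(2/6) = 1/9; P(data | r = 3) = (3/6)(3/6) = 1/4; P(data | r = 4) = (4/6)(4/6) = 4/9; P(data | r = 5) = (5/6)(5/6) = 25/36.
Weighting by the prior gives 1/5 · 1/36 = 1/180, 1/5 · 1/9 = 1/45, 1/5 · 1/4 = 1/20, 1/5 · 4/9 = 4/45, 1/5 · 25/36 = 5/36; these sum to 11/36.
Dividing through by the total gives posterior P(r = 1 | data) = 1/55, P(r = 2 | data) = 4/55, P(r = 3 | data) = 9/55, P(r = 4 | data) = 16/55, P(r = 5 | data) = 5/11.
So P(red next | data) = Σ P(red next | H) P(H | data) = (5/6)(1/55) + (2/3)(4/55) + (1/2)(9/55) + (1/3)(16/55) + (1/6)(5/11) = 7/22.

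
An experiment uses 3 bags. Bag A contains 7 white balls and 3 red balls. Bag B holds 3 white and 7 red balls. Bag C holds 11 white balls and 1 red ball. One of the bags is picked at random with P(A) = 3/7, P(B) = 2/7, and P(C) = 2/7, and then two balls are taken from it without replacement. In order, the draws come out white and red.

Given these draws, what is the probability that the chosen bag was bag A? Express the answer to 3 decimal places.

0.525

For each hypothesis, P(data | H) works out to: P(data | bag A) = (7/10)(3/9) = 7/30; P(data | bag B) = (3/10)(7/9) = 7/30; P(data | bag C) = (11/12)(1/11) = 1/12.
Multiplying each by its prior: 3/7 · 7/30 = 1/10, 2/7 · 7/30 = 1/15, 2/7 · 1/12 = 1/42; with total 4/21.
Hence P(bag A | data) = (1/10) / (4/21) = 21/40.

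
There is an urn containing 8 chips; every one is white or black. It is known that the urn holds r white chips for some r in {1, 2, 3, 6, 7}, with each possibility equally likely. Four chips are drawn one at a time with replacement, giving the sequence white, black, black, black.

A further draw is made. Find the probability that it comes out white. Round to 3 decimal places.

0.277

Compute the likelihood of the observed sequence for each case: P(data | r = 1) = (1/8)(7/8)(7/8)(7/8) = 0.08374; P(data | r = 2) = (2/8)(6/8)(6/8)(6/8) = 0.10547; P(data | r = 3) = (3/8)(5/8)(5/8)(5/8) = 0.091553; P(data | r = 6) = (6/8)(2/8)(2/8)(2/8) = 0.011719; P(data | r = 7) = (7/8)(1/8)(1/8)(1/8) = 0.001709.
Multiplying each by its prior: 1/5 · 0.08374 = 0.016748, 1/5 · 0.10547 = 0.021094, 1/5 · 0.091553 = 0.018311, 1/5 · 0.011719 = 0.0023437, 1/5 · 0.001709 = 0.0003418; with total 0.058838.
Dividing through by the total gives posterior P(r = 1 | data) = 0.28465, P(r = 2 | data) = 0.35851, P(r = 3 | data) = 0.3112, P(r = 6 | data) = 0.039834, P(r = 7 | data) = 0.0058091.
So P(white next | data) = Σ P(white next | H) P(H | data) = (1/8)(0.28465) + (1/4)(0.35851) + (3/8)(0.3112) + (3/4)(0.039834) + (7/8)(0.0058091) = 0.27687.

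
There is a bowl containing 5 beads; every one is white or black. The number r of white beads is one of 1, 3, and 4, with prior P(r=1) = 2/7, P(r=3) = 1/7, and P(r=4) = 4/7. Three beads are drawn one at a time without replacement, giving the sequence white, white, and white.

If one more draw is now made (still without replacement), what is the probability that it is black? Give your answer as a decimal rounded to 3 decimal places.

For each hypothesis, P(data | H) works out to: P(data | r = 1) = (1/5)(0/4) = 0; P(data | r = 3) = (3/5)(2/4)(1/3) = 1/10; P(data | r = 4) = (4/5)(3/4)(2/3) = 2/5.
The prior-weighted likelihoods are 2/7 · 0 = 0, 1/7 · 1/10 = 1/70, 4/7 · 2/5 = 8/35; with total 17/70.
Normalising, the posterior is P(r = 1 | data) = 0, P(r = 3 | data) = 1/17, P(r = 4 | data) = 16/17.
The predictive probability is P(black next | data) = (1)(1/17) + (1/2)(16/17) = 9/17.

0.529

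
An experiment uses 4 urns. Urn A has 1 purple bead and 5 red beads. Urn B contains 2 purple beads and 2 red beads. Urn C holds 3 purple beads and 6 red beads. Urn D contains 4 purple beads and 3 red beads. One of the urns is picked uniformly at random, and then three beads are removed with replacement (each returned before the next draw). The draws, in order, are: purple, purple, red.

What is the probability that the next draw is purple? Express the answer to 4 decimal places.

0.4722

The likelihood of the observed sequence under each hypothesis: P(data | urn A) = (1/6)(1/6)(5/6) = 0.023148; P(data | urn B) = (2/4)(2/4)(2/4) = 0.125; P(data | urn C) = (3/9)(3/9)(6/9) = 0.074074; P(data | urn D) = (4/7)(4/7)(3/7) = 0.13994.
Multiplying each by its prior: 1/4 · 0.023148 = 0.005787, 1/4 · 0.125 = 0.03125, 1/4 · 0.074074 = 0.018519, 1/4 · 0.13994 = 0.034985; these sum to 0.090541.
The posterior is then P(urn A | data) = 0.063916, P(urn B | data) = 0.34515, P(urn C | data) = 0.20453, P(urn D | data) = 0.3864.
So P(purple next | data) = Σ P(purple next | H) P(H | data) = (1/6)(0.063916) + (1/2)(0.34515) + (1/3)(0.20453) + (4/7)(0.3864) = 0.47221.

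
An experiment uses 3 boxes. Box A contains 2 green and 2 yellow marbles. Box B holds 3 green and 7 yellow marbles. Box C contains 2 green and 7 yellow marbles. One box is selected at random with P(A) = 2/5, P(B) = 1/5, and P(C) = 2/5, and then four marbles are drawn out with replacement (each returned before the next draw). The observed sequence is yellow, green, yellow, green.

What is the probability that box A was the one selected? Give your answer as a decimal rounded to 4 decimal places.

0.5462

Compute the likelihood of the observed sequence for each case: P(data | box A) = (2/4)(2/4)(2/4)(2/4) = 0.0625; P(data | box B) = (7/10)(3/10)(7/10)(3/10) = 0.0441; P(data | box C) = (7/9)(2/9)(7/9)(2/9) = 0.029873.
The prior-weighted likelihoods are 2/5 · 0.0625 = 0.025, 1/5 · 0.0441 = 0.00882, 2/5 · 0.029873 = 0.011949; these sum to 0.045769.
So P(box A | data) = (0.025) / (0.045769) = 0.54622.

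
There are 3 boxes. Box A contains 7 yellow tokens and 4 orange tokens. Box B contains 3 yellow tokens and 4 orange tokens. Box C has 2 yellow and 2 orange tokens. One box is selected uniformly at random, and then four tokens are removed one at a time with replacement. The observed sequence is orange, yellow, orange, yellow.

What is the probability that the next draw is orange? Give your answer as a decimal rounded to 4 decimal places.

Under each hypothesis, the probability of the observed sequence is: P(data | box A) = (4/11)(7/11)(4/11)(7/11) = 0.053548; P(data | box B) = (4/7)(3/7)(4/7)(3/7) = 0.059975; P(data | box C) = (2/4)(2/4)(2/4)(2/4) = 0.0625.
Weighting by the prior gives 1/3 · 0.053548 = 0.017849, 1/3 · 0.059975 = 0.019992, 1/3 · 0.0625 = 0.020833; these sum to 0.058674.
Dividing through by the total gives posterior P(box A | data) = 0.30421, P(box B | data) = 0.34072, P(box C | data) = 0.35507.
So P(orange next | data) = Σ P(orange next | H) P(H | data) = (4/11)(0.30421) + (4/7)(0.34072) + (1/2)(0.35507) = 0.48285.

0.4829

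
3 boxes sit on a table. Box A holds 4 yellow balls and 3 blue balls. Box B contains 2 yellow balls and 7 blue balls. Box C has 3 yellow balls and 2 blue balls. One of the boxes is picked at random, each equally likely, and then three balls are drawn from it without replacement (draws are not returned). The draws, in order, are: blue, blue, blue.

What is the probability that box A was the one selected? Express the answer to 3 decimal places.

0.064

Under each hypothesis, the probability of the observed sequence is: P(data | box A) = (3/7)(2/6)(1/5) = 0.028571; P(data | box B) = (7/9)(6/8)(5/7) = 0.41667; P(data | box C) = (2/5)(1/4)(0/3) = 0.
Multiplying each by its prior: 1/3 · 0.028571 = 0.0095238, 1/3 · 0.41667 = 0.13889, 1/3 · 0 = 0; with total 0.14841.
So P(box A | data) = (0.0095238) / (0.14841) = 0.064171.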